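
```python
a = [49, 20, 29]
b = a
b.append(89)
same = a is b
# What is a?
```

After line 1: a = [49, 20, 29]
After line 2 (b = a is an alias, same object): a = [49, 20, 29], b = [49, 20, 29]
After line 3 (b.append mutates the shared list): a = [49, 20, 29, 89], b = [49, 20, 29, 89]
After line 4 (same = a is b; same object -> True): same = True

[49, 20, 29, 89]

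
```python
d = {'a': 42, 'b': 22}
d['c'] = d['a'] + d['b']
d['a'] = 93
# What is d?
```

After line 1: d = {'a': 42, 'b': 22}
After line 2 (d['c'] = 42 + 22): d = {'a': 42, 'b': 22, 'c': 64}
After line 3: d = {'a': 93, 'b': 22, 'c': 64}

{'a': 93, 'b': 22, 'c': 64}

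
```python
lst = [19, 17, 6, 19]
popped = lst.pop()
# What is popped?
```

19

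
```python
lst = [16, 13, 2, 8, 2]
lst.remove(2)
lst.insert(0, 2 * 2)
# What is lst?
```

After line 1: lst = [16, 13, 2, 8, 2]
After line 2 (remove first 2): lst = [16, 13, 8, 2]
After line 3 (insert 4 at index 0): lst = [4, 16, 13, 8, 2]

[4, 16, 13, 8, 2]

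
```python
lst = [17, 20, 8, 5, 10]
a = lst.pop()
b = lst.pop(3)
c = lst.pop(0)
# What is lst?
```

After line 1: lst = [17, 20, 8, 5, 10]
After line 2 (pop() -> a = 10): lst = [17, 20, 8, 5]
After line 3 (pop(3) -> b = 5): lst = [17, 20, 8]
After line 4 (pop(0) -> c = 17): lst = [20, 8]

[20, 8]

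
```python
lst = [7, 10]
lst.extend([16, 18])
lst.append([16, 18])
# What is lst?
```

After line 1: lst = [7, 10]
After line 2 (extend unpacks [16, 18]): lst = [7, 10, 16, 18]
After line 3 (append adds [16, 18] as single element): lst = [7, 10, 16, 18, [16, 18]]

[7, 10, 16, 18, [16, 18]]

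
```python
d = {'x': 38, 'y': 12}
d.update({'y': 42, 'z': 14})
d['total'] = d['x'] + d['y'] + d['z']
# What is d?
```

After line 1: d = {'x': 38, 'y': 12}
After line 2 (y overwritten, z added): d = {'x': 38, 'y': 42, 'z': 14}
After line 3 (total = 38 + 42 + 14 = 94): d = {'x': 38, 'y': 42, 'z': 14, 'total': 94}

{'x': 38, 'y': 42, 'z': 14, 'total': 94}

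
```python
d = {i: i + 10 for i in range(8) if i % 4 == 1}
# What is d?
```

{1: 11, 5: 15}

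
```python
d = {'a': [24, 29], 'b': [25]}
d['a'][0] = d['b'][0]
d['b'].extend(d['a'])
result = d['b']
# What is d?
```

After line 1: d = {'a': [24, 29], 'b': [25]}
After line 2 (a[0] = b[0] = 25): d = {'a': [25, 29], 'b': [25]}
After line 3 (b.extend(a) appends [25, 29]): d = {'a': [25, 29], 'b': [25, 25, 29]}
After line 4: result = d['b'] = [25, 25, 29]

{'a': [25, 29], 'b': [25, 25, 29]}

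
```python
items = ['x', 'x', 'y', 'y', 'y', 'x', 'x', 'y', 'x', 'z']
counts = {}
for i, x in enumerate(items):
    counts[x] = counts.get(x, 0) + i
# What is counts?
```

Initial: counts = {}, items = ['x', 'x', 'y', 'y', 'y', 'x', 'x', 'y', 'x', 'z']
i=0, x='x': counts = {'x': 0}
i=1, x='x': counts = {'x': 1}
i=2, x='y': counts = {'x': 1, 'y': 2}
i=3, x='y': counts = {'x': 1, 'y': 5}
i=4, x='y': counts = {'x': 1, 'y': 9}
i=5, x='x': counts = {'x': 6, 'y': 9}
i=6, x='x': counts = {'x': 12, 'y': 9}
i=7, x='y': counts = {'x': 12, 'y': 16}
i=8, x='x': counts = {'x': 20, 'y': 16}
i=9, x='z': counts = {'x': 20, 'y': 16, 'z': 9}

{'x': 20, 'y': 16, 'z': 9}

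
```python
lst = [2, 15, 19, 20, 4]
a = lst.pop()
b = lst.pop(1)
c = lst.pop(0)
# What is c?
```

After line 1: lst = [2, 15, 19, 20, 4]
After line 2 (pop() -> a = 4): lst = [2, 15, 19, 20]
After line 3 (pop(1) -> b = 15): lst = [2, 19, 20]
After line 4 (pop(0) -> c = 2): lst = [19, 20]

2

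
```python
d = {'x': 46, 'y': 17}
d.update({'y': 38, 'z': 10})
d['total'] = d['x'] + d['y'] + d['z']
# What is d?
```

After line 1: d = {'x': 46, 'y': 17}
After line 2 (y overwritten, z added): d = {'x': 46, 'y': 38, 'z': 10}
After line 3 (total = 46 + 38 + 10 = 94): d = {'x': 46, 'y': 38, 'z': 10, 'total': 94}

{'x': 46, 'y': 38, 'z': 10, 'total': 94}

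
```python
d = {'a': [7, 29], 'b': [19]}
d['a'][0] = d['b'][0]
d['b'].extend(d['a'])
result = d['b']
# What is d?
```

After line 1: d = {'a': [7, 29], 'b': [19]}
After line 2 (a[0] = b[0] = 19): d = {'a': [19, 29], 'b': [19]}
After line 3 (b.extend(a) appends [19, 29]): d = {'a': [19, 29], 'b': [19, 19, 29]}
After line 4: result = d['b'] = [19, 19, 29]

{'a': [19, 29], 'b': [19, 19, 29]}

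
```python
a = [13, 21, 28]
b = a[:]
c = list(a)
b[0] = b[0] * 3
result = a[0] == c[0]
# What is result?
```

After line 1: a = [13, 21, 28]
After line 2 (b = a[:], copy): a = [13, 21, 28], b = [13, 21, 28]
After line 3 (c = list(a) is a copy, new object): c = [13, 21, 28]
After line 4 (b[0] = 13 * 3 = 39; only b mutates (copy)): a = [13, 21, 28], b = [39, 21, 28], c = [13, 21, 28]
After line 5 (a[0] = 13, c[0] = 13; result = True)

True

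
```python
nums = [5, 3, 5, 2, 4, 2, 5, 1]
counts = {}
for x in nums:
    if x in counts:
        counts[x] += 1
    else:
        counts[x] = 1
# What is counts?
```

Initial: counts = {}, nums = [5, 3, 5, 2, 4, 2, 5, 1]
See 5: counts = {5: 1}
See 3: counts = {5: 1, 3: 1}
See 5: counts = {5: 2, 3: 1}
See 2: counts = {5: 2, 3: 1, 2: 1}
See 4: counts = {5: 2, 3: 1, 2: 1, 4: 1}
See 2: counts = {5: 2, 3: 1, 2: 2, 4: 1}
See 5: counts = {5: 3, 3: 1, 2: 2, 4: 1}
See 1: counts = {5: 3, 3: 1, 2: 2, 4: 1, 1: 1}

{5: 3, 3: 1, 2: 2, 4: 1, 1: 1}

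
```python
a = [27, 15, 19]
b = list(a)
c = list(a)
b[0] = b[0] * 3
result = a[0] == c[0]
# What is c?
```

After line 1: a = [27, 15, 19]
After line 2 (b = list(a), copy): a = [27, 15, 19], b = [27, 15, 19]
After line 3 (c = list(a) is a copy, new object): c = [27, 15, 19]
After line 4 (b[0] = 27 * 3 = 81; only b mutates (copy)): a = [27, 15, 19], b = [81, 15, 19], c = [27, 15, 19]
After line 5 (a[0] = 27, c[0] = 27; result = True)

[27, 15, 19]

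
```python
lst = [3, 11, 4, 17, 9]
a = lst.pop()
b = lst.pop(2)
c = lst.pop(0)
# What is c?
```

After line 1: lst = [3, 11, 4, 17, 9]
After line 2 (pop() -> a = 9): lst = [3, 11, 4, 17]
After line 3 (pop(2) -> b = 4): lst = [3, 11, 17]
After line 4 (pop(0) -> c = 3): lst = [11, 17]

3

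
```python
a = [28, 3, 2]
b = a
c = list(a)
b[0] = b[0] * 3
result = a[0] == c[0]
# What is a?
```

After line 1: a = [28, 3, 2]
After line 2 (b = a, alias): a = [28, 3, 2], b = [28, 3, 2]
After line 3 (c = list(a) is a copy, new object): c = [28, 3, 2]
After line 4 (b[0] = 28 * 3 = 84; mutates shared a/b): a = b = [84, 3, 2], c = [28, 3, 2]
After line 5 (a[0] = 84, c[0] = 28; result = False)

[84, 3, 2]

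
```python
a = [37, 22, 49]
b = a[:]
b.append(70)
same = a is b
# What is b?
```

After line 1: a = [37, 22, 49]
After line 2 (b = a[:] is a shallow copy, new object): a = [37, 22, 49], b = [37, 22, 49]
After line 3 (append only mutates b): a = [37, 22, 49], b = [37, 22, 49, 70]
After line 4 (same = a is b; different objects -> False): same = False

[37, 22, 49, 70]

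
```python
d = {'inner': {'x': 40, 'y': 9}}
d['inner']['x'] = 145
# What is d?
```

After line 1: d = {'inner': {'x': 40, 'y': 9}}
After line 2 (inner x overwritten): d = {'inner': {'x': 145, 'y': 9}}

{'inner': {'x': 145, 'y': 9}}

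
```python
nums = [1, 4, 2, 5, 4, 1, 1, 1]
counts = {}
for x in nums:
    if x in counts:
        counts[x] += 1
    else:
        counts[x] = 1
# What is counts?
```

Initial: counts = {}, nums = [1, 4, 2, 5, 4, 1, 1, 1]
See 1: counts = {1: 1}
See 4: counts = {1: 1, 4: 1}
See 2: counts = {1: 1, 4: 1, 2: 1}
See 5: counts = {1: 1, 4: 1, 2: 1, 5: 1}
See 4: counts = {1: 1, 4: 2, 2: 1, 5: 1}
See 1: counts = {1: 2, 4: 2, 2: 1, 5: 1}
See 1: counts = {1: 3, 4: 2, 2: 1, 5: 1}
See 1: counts = {1: 4, 4: 2, 2: 1, 5: 1}

{1: 4, 4: 2, 2: 1, 5: 1}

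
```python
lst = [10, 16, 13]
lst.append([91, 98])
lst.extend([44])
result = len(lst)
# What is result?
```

After line 1: lst = [10, 16, 13]
After line 2 (append adds [91, 98] as single element): lst = [10, 16, 13, [91, 98]]
After line 3 (extend unpacks [44], adds 44): lst = [10, 16, 13, [91, 98], 44]
After line 4: result = len(lst) = 5

5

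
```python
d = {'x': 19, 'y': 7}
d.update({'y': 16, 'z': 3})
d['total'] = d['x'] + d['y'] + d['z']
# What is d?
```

After line 1: d = {'x': 19, 'y': 7}
After line 2 (y overwritten, z added): d = {'x': 19, 'y': 16, 'z': 3}
After line 3 (total = 19 + 16 + 3 = 38): d = {'x': 19, 'y': 16, 'z': 3, 'total': 38}

{'x': 19, 'y': 16, 'z': 3, 'total': 38}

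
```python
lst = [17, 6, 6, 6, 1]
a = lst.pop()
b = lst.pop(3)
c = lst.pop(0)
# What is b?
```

After line 1: lst = [17, 6, 6, 6, 1]
After line 2 (pop() -> a = 1): lst = [17, 6, 6, 6]
After line 3 (pop(3) -> b = 6): lst = [17, 6, 6]
After line 4 (pop(0) -> c = 17): lst = [6, 6]

6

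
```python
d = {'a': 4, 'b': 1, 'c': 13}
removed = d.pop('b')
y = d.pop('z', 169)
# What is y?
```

After line 1: d = {'a': 4, 'b': 1, 'c': 13}
After line 2 (pop 'b' returns 1): d = {'a': 4, 'c': 13}, removed = 1
After line 3 (pop 'z' missing, returns default 169): d = {'a': 4, 'c': 13}, y = 169

169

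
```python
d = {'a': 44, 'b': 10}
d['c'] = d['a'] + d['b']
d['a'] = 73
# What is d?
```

After line 1: d = {'a': 44, 'b': 10}
After line 2 (d['c'] = 44 + 10): d = {'a': 44, 'b': 10, 'c': 54}
After line 3: d = {'a': 73, 'b': 10, 'c': 54}

{'a': 73, 'b': 10, 'c': 54}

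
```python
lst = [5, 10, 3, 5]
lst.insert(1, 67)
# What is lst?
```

[5, 67, 10, 3, 5]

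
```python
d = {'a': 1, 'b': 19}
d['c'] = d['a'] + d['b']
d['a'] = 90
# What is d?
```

After line 1: d = {'a': 1, 'b': 19}
After line 2 (d['c'] = 1 + 19): d = {'a': 1, 'b': 19, 'c': 20}
After line 3: d = {'a': 90, 'b': 19, 'c': 20}

{'a': 90, 'b': 19, 'c': 20}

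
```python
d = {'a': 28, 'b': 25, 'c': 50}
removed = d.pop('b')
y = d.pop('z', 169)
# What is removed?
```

After line 1: d = {'a': 28, 'b': 25, 'c': 50}
After line 2 (pop 'b' returns 25): d = {'a': 28, 'c': 50}, removed = 25
After line 3 (pop 'z' missing, returns default 169): d = {'a': 28, 'c': 50}, y = 169

25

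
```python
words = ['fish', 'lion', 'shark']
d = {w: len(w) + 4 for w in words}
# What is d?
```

{'fish': 8, 'lion': 8, 'shark': 9}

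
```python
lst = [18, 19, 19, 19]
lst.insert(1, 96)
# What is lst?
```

[18, 96, 19, 19, 19]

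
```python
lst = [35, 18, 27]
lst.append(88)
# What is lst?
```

[35, 18, 27, 88]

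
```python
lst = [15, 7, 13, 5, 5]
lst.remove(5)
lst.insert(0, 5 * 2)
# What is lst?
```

After line 1: lst = [15, 7, 13, 5, 5]
After line 2 (remove first 5): lst = [15, 7, 13, 5]
After line 3 (insert 10 at index 0): lst = [10, 15, 7, 13, 5]

[10, 15, 7, 13, 5]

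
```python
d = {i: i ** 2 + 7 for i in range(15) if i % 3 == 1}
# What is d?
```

{1: 8, 4: 23, 7: 56, 10: 107, 13: 176}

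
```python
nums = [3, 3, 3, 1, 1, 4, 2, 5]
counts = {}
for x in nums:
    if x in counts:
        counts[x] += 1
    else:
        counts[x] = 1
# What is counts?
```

Initial: counts = {}, nums = [3, 3, 3, 1, 1, 4, 2, 5]
See 3: counts = {3: 1}
See 3: counts = {3: 2}
See 3: counts = {3: 3}
See 1: counts = {3: 3, 1: 1}
See 1: counts = {3: 3, 1: 2}
See 4: counts = {3: 3, 1: 2, 4: 1}
See 2: counts = {3: 3, 1: 2, 4: 1, 2: 1}
See 5: counts = {3: 3, 1: 2, 4: 1, 2: 1, 5: 1}

{3: 3, 1: 2, 4: 1, 2: 1, 5: 1}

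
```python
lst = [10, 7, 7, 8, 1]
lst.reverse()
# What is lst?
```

[1, 8, 7, 7, 10]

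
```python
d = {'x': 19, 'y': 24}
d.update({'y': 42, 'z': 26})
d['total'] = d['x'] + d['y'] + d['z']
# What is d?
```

After line 1: d = {'x': 19, 'y': 24}
After line 2 (y overwritten, z added): d = {'x': 19, 'y': 42, 'z': 26}
After line 3 (total = 19 + 42 + 26 = 87): d = {'x': 19, 'y': 42, 'z': 26, 'total': 87}

{'x': 19, 'y': 42, 'z': 26, 'total': 87}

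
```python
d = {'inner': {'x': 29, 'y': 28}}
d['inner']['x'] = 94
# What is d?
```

After line 1: d = {'inner': {'x': 29, 'y': 28}}
After line 2 (inner x overwritten): d = {'inner': {'x': 94, 'y': 28}}

{'inner': {'x': 94, 'y': 28}}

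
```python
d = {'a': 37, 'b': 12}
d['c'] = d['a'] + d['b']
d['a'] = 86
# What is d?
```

After line 1: d = {'a': 37, 'b': 12}
After line 2 (d['c'] = 37 + 12): d = {'a': 37, 'b': 12, 'c': 49}
After line 3: d = {'a': 86, 'b': 12, 'c': 49}

{'a': 86, 'b': 12, 'c': 49}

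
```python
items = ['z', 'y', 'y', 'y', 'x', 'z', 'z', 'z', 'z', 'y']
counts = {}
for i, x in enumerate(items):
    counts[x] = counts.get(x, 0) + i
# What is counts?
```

Initial: counts = {}, items = ['z', 'y', 'y', 'y', 'x', 'z', 'z', 'z', 'z', 'y']
i=0, x='z': counts = {'z': 0}
i=1, x='y': counts = {'z': 0, 'y': 1}
i=2, x='y': counts = {'z': 0, 'y': 3}
i=3, x='y': counts = {'z': 0, 'y': 6}
i=4, x='x': counts = {'z': 0, 'y': 6, 'x': 4}
i=5, x='z': counts = {'z': 5, 'y': 6, 'x': 4}
i=6, x='z': counts = {'z': 11, 'y': 6, 'x': 4}
i=7, x='z': counts = {'z': 18, 'y': 6, 'x': 4}
i=8, x='z': counts = {'z': 26, 'y': 6, 'x': 4}
i=9, x='y': counts = {'z': 26, 'y': 15, 'x': 4}

{'z': 26, 'y': 15, 'x': 4}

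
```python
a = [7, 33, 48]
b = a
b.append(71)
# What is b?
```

After line 1: a = [7, 33, 48]
After line 2 (b = a is an alias, same object): a = [7, 33, 48], b = [7, 33, 48]
After line 3 (b.append mutates the shared list): a = [7, 33, 48, 71], b = [7, 33, 48, 71]

[7, 33, 48, 71]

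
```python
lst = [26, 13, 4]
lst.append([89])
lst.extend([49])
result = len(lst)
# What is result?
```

After line 1: lst = [26, 13, 4]
After line 2 (append adds [89] as single element): lst = [26, 13, 4, [89]]
After line 3 (extend unpacks [49], adds 49): lst = [26, 13, 4, [89], 49]
After line 4: result = len(lst) = 5

5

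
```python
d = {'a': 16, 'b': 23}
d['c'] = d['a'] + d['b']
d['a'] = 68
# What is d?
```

After line 1: d = {'a': 16, 'b': 23}
After line 2 (d['c'] = 16 + 23): d = {'a': 16, 'b': 23, 'c': 39}
After line 3: d = {'a': 68, 'b': 23, 'c': 39}

{'a': 68, 'b': 23, 'c': 39}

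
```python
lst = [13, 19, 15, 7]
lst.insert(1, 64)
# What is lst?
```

[13, 64, 19, 15, 7]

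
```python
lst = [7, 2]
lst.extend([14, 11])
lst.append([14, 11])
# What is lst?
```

After line 1: lst = [7, 2]
After line 2 (extend unpacks [14, 11]): lst = [7, 2, 14, 11]
After line 3 (append adds [14, 11] as single element): lst = [7, 2, 14, 11, [14, 11]]

[7, 2, 14, 11, [14, 11]]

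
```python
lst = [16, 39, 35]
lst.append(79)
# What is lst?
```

[16, 39, 35, 79]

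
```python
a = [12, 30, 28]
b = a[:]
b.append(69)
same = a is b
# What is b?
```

After line 1: a = [12, 30, 28]
After line 2 (b = a[:] is a shallow copy, new object): a = [12, 30, 28], b = [12, 30, 28]
After line 3 (append only mutates b): a = [12, 30, 28], b = [12, 30, 28, 69]
After line 4 (same = a is b; different objects -> False): same = False

[12, 30, 28, 69]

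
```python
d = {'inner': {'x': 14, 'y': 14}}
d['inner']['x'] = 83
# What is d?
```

After line 1: d = {'inner': {'x': 14, 'y': 14}}
After line 2 (inner x overwritten): d = {'inner': {'x': 83, 'y': 14}}

{'inner': {'x': 83, 'y': 14}}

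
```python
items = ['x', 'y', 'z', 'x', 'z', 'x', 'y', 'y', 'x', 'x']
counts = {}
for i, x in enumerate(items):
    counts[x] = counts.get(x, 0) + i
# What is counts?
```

Initial: counts = {}, items = ['x', 'y', 'z', 'x', 'z', 'x', 'y', 'y', 'x', 'x']
i=0, x='x': counts = {'x': 0}
i=1, x='y': counts = {'x': 0, 'y': 1}
i=2, x='z': counts = {'x': 0, 'y': 1, 'z': 2}
i=3, x='x': counts = {'x': 3, 'y': 1, 'z': 2}
i=4, x='z': counts = {'x': 3, 'y': 1, 'z': 6}
i=5, x='x': counts = {'x': 8, 'y': 1, 'z': 6}
i=6, x='y': counts = {'x': 8, 'y': 7, 'z': 6}
i=7, x='y': counts = {'x': 8, 'y': 14, 'z': 6}
i=8, x='x': counts = {'x': 16, 'y': 14, 'z': 6}
i=9, x='x': counts = {'x': 25, 'y': 14, 'z': 6}

{'x': 25, 'y': 14, 'z': 6}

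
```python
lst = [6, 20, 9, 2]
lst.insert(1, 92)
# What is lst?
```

[6, 92, 20, 9, 2]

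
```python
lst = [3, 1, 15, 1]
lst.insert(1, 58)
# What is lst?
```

[3, 58, 1, 15, 1]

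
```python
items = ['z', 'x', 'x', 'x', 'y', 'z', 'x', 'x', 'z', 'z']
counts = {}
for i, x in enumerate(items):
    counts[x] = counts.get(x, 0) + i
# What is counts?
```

Initial: counts = {}, items = ['z', 'x', 'x', 'x', 'y', 'z', 'x', 'x', 'z', 'z']
i=0, x='z': counts = {'z': 0}
i=1, x='x': counts = {'z': 0, 'x': 1}
i=2, x='x': counts = {'z': 0, 'x': 3}
i=3, x='x': counts = {'z': 0, 'x': 6}
i=4, x='y': counts = {'z': 0, 'x': 6, 'y': 4}
i=5, x='z': counts = {'z': 5, 'x': 6, 'y': 4}
i=6, x='x': counts = {'z': 5, 'x': 12, 'y': 4}
i=7, x='x': counts = {'z': 5, 'x': 19, 'y': 4}
i=8, x='z': counts = {'z': 13, 'x': 19, 'y': 4}
i=9, x='z': counts = {'z': 22, 'x': 19, 'y': 4}

{'z': 22, 'x': 19, 'y': 4}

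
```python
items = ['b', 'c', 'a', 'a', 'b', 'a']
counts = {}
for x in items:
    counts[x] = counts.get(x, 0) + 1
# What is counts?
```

Initial: counts = {}, items = ['b', 'c', 'a', 'a', 'b', 'a']
See 'b': counts = {'b': 1}
See 'c': counts = {'b': 1, 'c': 1}
See 'a': counts = {'b': 1, 'c': 1, 'a': 1}
See 'a': counts = {'b': 1, 'c': 1, 'a': 2}
See 'b': counts = {'b': 2, 'c': 1, 'a': 2}
See 'a': counts = {'b': 2, 'c': 1, 'a': 3}

{'b': 2, 'c': 1, 'a': 3}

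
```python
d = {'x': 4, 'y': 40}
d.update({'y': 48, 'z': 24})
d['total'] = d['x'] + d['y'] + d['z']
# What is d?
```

After line 1: d = {'x': 4, 'y': 40}
After line 2 (y overwritten, z added): d = {'x': 4, 'y': 48, 'z': 24}
After line 3 (total = 4 + 48 + 24 = 76): d = {'x': 4, 'y': 48, 'z': 24, 'total': 76}

{'x': 4, 'y': 48, 'z': 24, 'total': 76}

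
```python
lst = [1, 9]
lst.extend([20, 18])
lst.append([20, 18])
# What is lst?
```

After line 1: lst = [1, 9]
After line 2 (extend unpacks [20, 18]): lst = [1, 9, 20, 18]
After line 3 (append adds [20, 18] as single element): lst = [1, 9, 20, 18, [20, 18]]

[1, 9, 20, 18, [20, 18]]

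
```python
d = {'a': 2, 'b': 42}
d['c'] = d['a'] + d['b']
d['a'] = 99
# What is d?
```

After line 1: d = {'a': 2, 'b': 42}
After line 2 (d['c'] = 2 + 42): d = {'a': 2, 'b': 42, 'c': 44}
After line 3: d = {'a': 99, 'b': 42, 'c': 44}

{'a': 99, 'b': 42, 'c': 44}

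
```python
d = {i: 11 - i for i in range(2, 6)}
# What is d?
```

{2: 9, 3: 8, 4: 7, 5: 6}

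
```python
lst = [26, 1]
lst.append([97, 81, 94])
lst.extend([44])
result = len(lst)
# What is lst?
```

After line 1: lst = [26, 1]
After line 2 (append adds [97, 81, 94] as single element): lst = [26, 1, [97, 81, 94]]
After line 3 (extend unpacks [44], adds 44): lst = [26, 1, [97, 81, 94], 44]
After line 4: result = len(lst) = 4

[26, 1, [97, 81, 94], 44]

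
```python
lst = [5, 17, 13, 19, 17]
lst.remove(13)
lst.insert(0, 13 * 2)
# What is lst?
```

After line 1: lst = [5, 17, 13, 19, 17]
After line 2 (remove first 13): lst = [5, 17, 19, 17]
After line 3 (insert 26 at index 0): lst = [26, 5, 17, 19, 17]

[26, 5, 17, 19, 17]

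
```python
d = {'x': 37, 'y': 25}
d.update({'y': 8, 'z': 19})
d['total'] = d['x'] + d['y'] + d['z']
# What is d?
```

After line 1: d = {'x': 37, 'y': 25}
After line 2 (y overwritten, z added): d = {'x': 37, 'y': 8, 'z': 19}
After line 3 (total = 37 + 8 + 19 = 64): d = {'x': 37, 'y': 8, 'z': 19, 'total': 64}

{'x': 37, 'y': 8, 'z': 19, 'total': 64}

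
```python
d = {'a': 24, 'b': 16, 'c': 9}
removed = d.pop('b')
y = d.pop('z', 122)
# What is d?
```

After line 1: d = {'a': 24, 'b': 16, 'c': 9}
After line 2 (pop 'b' returns 16): d = {'a': 24, 'c': 9}, removed = 16
After line 3 (pop 'z' missing, returns default 122): d = {'a': 24, 'c': 9}, y = 122

{'a': 24, 'c': 9}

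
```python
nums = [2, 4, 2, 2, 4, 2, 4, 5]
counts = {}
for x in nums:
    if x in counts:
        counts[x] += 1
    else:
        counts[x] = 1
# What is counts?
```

Initial: counts = {}, nums = [2, 4, 2, 2, 4, 2, 4, 5]
See 2: counts = {2: 1}
See 4: counts = {2: 1, 4: 1}
See 2: counts = {2: 2, 4: 1}
See 2: counts = {2: 3, 4: 1}
See 4: counts = {2: 3, 4: 2}
See 2: counts = {2: 4, 4: 2}
See 4: counts = {2: 4, 4: 3}
See 5: counts = {2: 4, 4: 3, 5: 1}

{2: 4, 4: 3, 5: 1}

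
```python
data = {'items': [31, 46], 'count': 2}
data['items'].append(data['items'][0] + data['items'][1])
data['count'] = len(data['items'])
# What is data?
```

After line 1: data = {'items': [31, 46], 'count': 2}
After line 2 (append 31 + 46 = 77): data = {'items': [31, 46, 77], 'count': 2}
After line 3 (count = len(items) = 3): data = {'items': [31, 46, 77], 'count': 3}

{'items': [31, 46, 77], 'count': 3}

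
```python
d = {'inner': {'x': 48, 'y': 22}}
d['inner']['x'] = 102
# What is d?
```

After line 1: d = {'inner': {'x': 48, 'y': 22}}
After line 2 (inner x overwritten): d = {'inner': {'x': 102, 'y': 22}}

{'inner': {'x': 102, 'y': 22}}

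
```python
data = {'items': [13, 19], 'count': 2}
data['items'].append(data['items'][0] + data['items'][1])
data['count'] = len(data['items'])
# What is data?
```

After line 1: data = {'items': [13, 19], 'count': 2}
After line 2 (append 13 + 19 = 32): data = {'items': [13, 19, 32], 'count': 2}
After line 3 (count = len(items) = 3): data = {'items': [13, 19, 32], 'count': 3}

{'items': [13, 19, 32], 'count': 3}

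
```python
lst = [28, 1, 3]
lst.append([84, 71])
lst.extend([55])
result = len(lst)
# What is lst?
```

After line 1: lst = [28, 1, 3]
After line 2 (append adds [84, 71] as single element): lst = [28, 1, 3, [84, 71]]
After line 3 (extend unpacks [55], adds 55): lst = [28, 1, 3, [84, 71], 55]
After line 4: result = len(lst) = 5

[28, 1, 3, [84, 71], 55]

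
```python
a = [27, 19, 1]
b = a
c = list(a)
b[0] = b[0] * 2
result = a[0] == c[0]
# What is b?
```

After line 1: a = [27, 19, 1]
After line 2 (b = a, alias): a = [27, 19, 1], b = [27, 19, 1]
After line 3 (c = list(a) is a copy, new object): c = [27, 19, 1]
After line 4 (b[0] = 27 * 2 = 54; mutates shared a/b): a = b = [54, 19, 1], c = [27, 19, 1]
After line 5 (a[0] = 54, c[0] = 27; result = False)

[54, 19, 1]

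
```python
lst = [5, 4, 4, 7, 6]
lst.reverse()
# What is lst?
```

[6, 7, 4, 4, 5]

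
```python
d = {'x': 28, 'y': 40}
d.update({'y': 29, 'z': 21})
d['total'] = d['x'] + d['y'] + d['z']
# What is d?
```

After line 1: d = {'x': 28, 'y': 40}
After line 2 (y overwritten, z added): d = {'x': 28, 'y': 29, 'z': 21}
After line 3 (total = 28 + 29 + 21 = 78): d = {'x': 28, 'y': 29, 'z': 21, 'total': 78}

{'x': 28, 'y': 29, 'z': 21, 'total': 78}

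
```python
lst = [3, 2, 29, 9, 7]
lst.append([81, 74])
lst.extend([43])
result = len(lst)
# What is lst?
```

After line 1: lst = [3, 2, 29, 9, 7]
After line 2 (append adds [81, 74] as single element): lst = [3, 2, 29, 9, 7, [81, 74]]
After line 3 (extend unpacks [43], adds 43): lst = [3, 2, 29, 9, 7, [81, 74], 43]
After line 4: result = len(lst) = 7

[3, 2, 29, 9, 7, [81, 74], 43]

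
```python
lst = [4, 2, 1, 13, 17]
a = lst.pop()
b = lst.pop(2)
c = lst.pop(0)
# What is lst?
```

After line 1: lst = [4, 2, 1, 13, 17]
After line 2 (pop() -> a = 17): lst = [4, 2, 1, 13]
After line 3 (pop(2) -> b = 1): lst = [4, 2, 13]
After line 4 (pop(0) -> c = 4): lst = [2, 13]

[2, 13]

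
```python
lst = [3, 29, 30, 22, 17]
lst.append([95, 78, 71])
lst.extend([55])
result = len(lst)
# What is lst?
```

After line 1: lst = [3, 29, 30, 22, 17]
After line 2 (append adds [95, 78, 71] as single element): lst = [3, 29, 30, 22, 17, [95, 78, 71]]
After line 3 (extend unpacks [55], adds 55): lst = [3, 29, 30, 22, 17, [95, 78, 71], 55]
After line 4: result = len(lst) = 7

[3, 29, 30, 22, 17, [95, 78, 71], 55]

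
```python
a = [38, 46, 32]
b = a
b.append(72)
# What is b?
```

After line 1: a = [38, 46, 32]
After line 2 (b = a is an alias, same object): a = [38, 46, 32], b = [38, 46, 32]
After line 3 (b.append mutates the shared list): a = [38, 46, 32, 72], b = [38, 46, 32, 72]

[38, 46, 32, 72]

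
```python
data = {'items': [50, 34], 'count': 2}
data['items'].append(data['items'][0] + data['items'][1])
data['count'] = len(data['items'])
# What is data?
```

After line 1: data = {'items': [50, 34], 'count': 2}
After line 2 (append 50 + 34 = 84): data = {'items': [50, 34, 84], 'count': 2}
After line 3 (count = len(items) = 3): data = {'items': [50, 34, 84], 'count': 3}

{'items': [50, 34, 84], 'count': 3}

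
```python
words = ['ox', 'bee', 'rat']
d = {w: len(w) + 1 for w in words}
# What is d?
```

{'ox': 3, 'bee': 4, 'rat': 4}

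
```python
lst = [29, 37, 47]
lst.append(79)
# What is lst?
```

[29, 37, 47, 79]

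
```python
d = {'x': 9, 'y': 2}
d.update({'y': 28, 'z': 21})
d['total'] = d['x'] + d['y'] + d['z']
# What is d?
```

After line 1: d = {'x': 9, 'y': 2}
After line 2 (y overwritten, z added): d = {'x': 9, 'y': 28, 'z': 21}
After line 3 (total = 9 + 28 + 21 = 58): d = {'x': 9, 'y': 28, 'z': 21, 'total': 58}

{'x': 9, 'y': 28, 'z': 21, 'total': 58}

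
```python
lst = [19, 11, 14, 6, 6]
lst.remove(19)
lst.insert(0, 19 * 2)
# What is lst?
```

After line 1: lst = [19, 11, 14, 6, 6]
After line 2 (remove first 19): lst = [11, 14, 6, 6]
After line 3 (insert 38 at index 0): lst = [38, 11, 14, 6, 6]

[38, 11, 14, 6, 6]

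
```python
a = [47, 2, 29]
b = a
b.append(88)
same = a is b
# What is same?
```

After line 1: a = [47, 2, 29]
After line 2 (b = a is an alias, same object): a = [47, 2, 29], b = [47, 2, 29]
After line 3 (b.append mutates the shared list): a = [47, 2, 29, 88], b = [47, 2, 29, 88]
After line 4 (same = a is b; same object -> True): same = True

True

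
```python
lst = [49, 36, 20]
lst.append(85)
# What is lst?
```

[49, 36, 20, 85]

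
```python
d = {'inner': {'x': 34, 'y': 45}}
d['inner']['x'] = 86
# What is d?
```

After line 1: d = {'inner': {'x': 34, 'y': 45}}
After line 2 (inner x overwritten): d = {'inner': {'x': 86, 'y': 45}}

{'inner': {'x': 86, 'y': 45}}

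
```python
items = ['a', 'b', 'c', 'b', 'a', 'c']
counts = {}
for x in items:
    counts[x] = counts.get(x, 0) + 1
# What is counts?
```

Initial: counts = {}, items = ['a', 'b', 'c', 'b', 'a', 'c']
See 'a': counts = {'a': 1}
See 'b': counts = {'a': 1, 'b': 1}
See 'c': counts = {'a': 1, 'b': 1, 'c': 1}
See 'b': counts = {'a': 1, 'b': 2, 'c': 1}
See 'a': counts = {'a': 2, 'b': 2, 'c': 1}
See 'c': counts = {'a': 2, 'b': 2, 'c': 2}

{'a': 2, 'b': 2, 'c': 2}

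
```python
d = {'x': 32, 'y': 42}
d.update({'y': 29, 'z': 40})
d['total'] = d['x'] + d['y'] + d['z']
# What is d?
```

After line 1: d = {'x': 32, 'y': 42}
After line 2 (y overwritten, z added): d = {'x': 32, 'y': 29, 'z': 40}
After line 3 (total = 32 + 29 + 40 = 101): d = {'x': 32, 'y': 29, 'z': 40, 'total': 101}

{'x': 32, 'y': 29, 'z': 40, 'total': 101}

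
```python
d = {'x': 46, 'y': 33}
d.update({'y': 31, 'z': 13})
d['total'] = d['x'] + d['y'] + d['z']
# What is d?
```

After line 1: d = {'x': 46, 'y': 33}
After line 2 (y overwritten, z added): d = {'x': 46, 'y': 31, 'z': 13}
After line 3 (total = 46 + 31 + 13 = 90): d = {'x': 46, 'y': 31, 'z': 13, 'total': 90}

{'x': 46, 'y': 31, 'z': 13, 'total': 90}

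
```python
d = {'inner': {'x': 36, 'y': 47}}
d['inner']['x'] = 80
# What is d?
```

After line 1: d = {'inner': {'x': 36, 'y': 47}}
After line 2 (inner x overwritten): d = {'inner': {'x': 80, 'y': 47}}

{'inner': {'x': 80, 'y': 47}}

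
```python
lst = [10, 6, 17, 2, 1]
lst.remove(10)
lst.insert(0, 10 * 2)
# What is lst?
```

After line 1: lst = [10, 6, 17, 2, 1]
After line 2 (remove first 10): lst = [6, 17, 2, 1]
After line 3 (insert 20 at index 0): lst = [20, 6, 17, 2, 1]

[20, 6, 17, 2, 1]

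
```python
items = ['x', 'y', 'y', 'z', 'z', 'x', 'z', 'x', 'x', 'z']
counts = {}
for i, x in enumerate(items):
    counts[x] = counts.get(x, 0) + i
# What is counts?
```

Initial: counts = {}, items = ['x', 'y', 'y', 'z', 'z', 'x', 'z', 'x', 'x', 'z']
i=0, x='x': counts = {'x': 0}
i=1, x='y': counts = {'x': 0, 'y': 1}
i=2, x='y': counts = {'x': 0, 'y': 3}
i=3, x='z': counts = {'x': 0, 'y': 3, 'z': 3}
i=4, x='z': counts = {'x': 0, 'y': 3, 'z': 7}
i=5, x='x': counts = {'x': 5, 'y': 3, 'z': 7}
i=6, x='z': counts = {'x': 5, 'y': 3, 'z': 13}
i=7, x='x': counts = {'x': 12, 'y': 3, 'z': 13}
i=8, x='x': counts = {'x': 20, 'y': 3, 'z': 13}
i=9, x='z': counts = {'x': 20, 'y': 3, 'z': 22}

{'x': 20, 'y': 3, 'z': 22}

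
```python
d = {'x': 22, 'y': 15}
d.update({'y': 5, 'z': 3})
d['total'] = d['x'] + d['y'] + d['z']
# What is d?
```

After line 1: d = {'x': 22, 'y': 15}
After line 2 (y overwritten, z added): d = {'x': 22, 'y': 5, 'z': 3}
After line 3 (total = 22 + 5 + 3 = 30): d = {'x': 22, 'y': 5, 'z': 3, 'total': 30}

{'x': 22, 'y': 5, 'z': 3, 'total': 30}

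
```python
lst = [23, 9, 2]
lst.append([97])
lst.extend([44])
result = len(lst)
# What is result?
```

After line 1: lst = [23, 9, 2]
After line 2 (append adds [97] as single element): lst = [23, 9, 2, [97]]
After line 3 (extend unpacks [44], adds 44): lst = [23, 9, 2, [97], 44]
After line 4: result = len(lst) = 5

5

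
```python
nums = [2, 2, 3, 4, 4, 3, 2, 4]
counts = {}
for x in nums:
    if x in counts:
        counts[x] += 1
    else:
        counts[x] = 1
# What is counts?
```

Initial: counts = {}, nums = [2, 2, 3, 4, 4, 3, 2, 4]
See 2: counts = {2: 1}
See 2: counts = {2: 2}
See 3: counts = {2: 2, 3: 1}
See 4: counts = {2: 2, 3: 1, 4: 1}
See 4: counts = {2: 2, 3: 1, 4: 2}
See 3: counts = {2: 2, 3: 2, 4: 2}
See 2: counts = {2: 3, 3: 2, 4: 2}
See 4: counts = {2: 3, 3: 2, 4: 3}

{2: 3, 3: 2, 4: 3}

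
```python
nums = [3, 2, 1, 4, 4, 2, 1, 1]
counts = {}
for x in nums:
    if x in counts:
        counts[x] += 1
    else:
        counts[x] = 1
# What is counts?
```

Initial: counts = {}, nums = [3, 2, 1, 4, 4, 2, 1, 1]
See 3: counts = {3: 1}
See 2: counts = {3: 1, 2: 1}
See 1: counts = {3: 1, 2: 1, 1: 1}
See 4: counts = {3: 1, 2: 1, 1: 1, 4: 1}
See 4: counts = {3: 1, 2: 1, 1: 1, 4: 2}
See 2: counts = {3: 1, 2: 2, 1: 1, 4: 2}
See 1: counts = {3: 1, 2: 2, 1: 2, 4: 2}
See 1: counts = {3: 1, 2: 2, 1: 3, 4: 2}

{3: 1, 2: 2, 1: 3, 4: 2}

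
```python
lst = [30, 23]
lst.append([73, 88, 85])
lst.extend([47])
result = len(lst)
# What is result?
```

After line 1: lst = [30, 23]
After line 2 (append adds [73, 88, 85] as single element): lst = [30, 23, [73, 88, 85]]
After line 3 (extend unpacks [47], adds 47): lst = [30, 23, [73, 88, 85], 47]
After line 4: result = len(lst) = 4

4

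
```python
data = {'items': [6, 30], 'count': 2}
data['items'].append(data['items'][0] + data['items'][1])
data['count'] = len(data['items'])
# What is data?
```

After line 1: data = {'items': [6, 30], 'count': 2}
After line 2 (append 6 + 30 = 36): data = {'items': [6, 30, 36], 'count': 2}
After line 3 (count = len(items) = 3): data = {'items': [6, 30, 36], 'count': 3}

{'items': [6, 30, 36], 'count': 3}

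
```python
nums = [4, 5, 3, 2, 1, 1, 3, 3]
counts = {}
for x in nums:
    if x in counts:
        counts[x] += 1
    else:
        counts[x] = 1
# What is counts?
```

Initial: counts = {}, nums = [4, 5, 3, 2, 1, 1, 3, 3]
See 4: counts = {4: 1}
See 5: counts = {4: 1, 5: 1}
See 3: counts = {4: 1, 5: 1, 3: 1}
See 2: counts = {4: 1, 5: 1, 3: 1, 2: 1}
See 1: counts = {4: 1, 5: 1, 3: 1, 2: 1, 1: 1}
See 1: counts = {4: 1, 5: 1, 3: 1, 2: 1, 1: 2}
See 3: counts = {4: 1, 5: 1, 3: 2, 2: 1, 1: 2}
See 3: counts = {4: 1, 5: 1, 3: 3, 2: 1, 1: 2}

{4: 1, 5: 1, 3: 3, 2: 1, 1: 2}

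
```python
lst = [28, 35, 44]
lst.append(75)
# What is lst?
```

[28, 35, 44, 75]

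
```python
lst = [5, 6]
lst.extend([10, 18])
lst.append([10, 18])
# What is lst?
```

After line 1: lst = [5, 6]
After line 2 (extend unpacks [10, 18]): lst = [5, 6, 10, 18]
After line 3 (append adds [10, 18] as single element): lst = [5, 6, 10, 18, [10, 18]]

[5, 6, 10, 18, [10, 18]]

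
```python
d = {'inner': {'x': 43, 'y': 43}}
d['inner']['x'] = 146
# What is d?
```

After line 1: d = {'inner': {'x': 43, 'y': 43}}
After line 2 (inner x overwritten): d = {'inner': {'x': 146, 'y': 43}}

{'inner': {'x': 146, 'y': 43}}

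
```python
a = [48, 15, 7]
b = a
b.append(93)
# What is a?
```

After line 1: a = [48, 15, 7]
After line 2 (b = a is an alias, same object): a = [48, 15, 7], b = [48, 15, 7]
After line 3 (b.append mutates the shared list): a = [48, 15, 7, 93], b = [48, 15, 7, 93]

[48, 15, 7, 93]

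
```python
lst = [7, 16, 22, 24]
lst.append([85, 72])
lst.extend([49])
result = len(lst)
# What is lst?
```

After line 1: lst = [7, 16, 22, 24]
After line 2 (append adds [85, 72] as single element): lst = [7, 16, 22, 24, [85, 72]]
After line 3 (extend unpacks [49], adds 49): lst = [7, 16, 22, 24, [85, 72], 49]
After line 4: result = len(lst) = 6

[7, 16, 22, 24, [85, 72], 49]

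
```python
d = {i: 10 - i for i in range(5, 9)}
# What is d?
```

{5: 5, 6: 4, 7: 3, 8: 2}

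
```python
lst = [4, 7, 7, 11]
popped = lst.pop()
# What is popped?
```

11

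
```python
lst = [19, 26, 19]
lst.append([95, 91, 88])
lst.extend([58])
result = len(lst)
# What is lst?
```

After line 1: lst = [19, 26, 19]
After line 2 (append adds [95, 91, 88] as single element): lst = [19, 26, 19, [95, 91, 88]]
After line 3 (extend unpacks [58], adds 58): lst = [19, 26, 19, [95, 91, 88], 58]
After line 4: result = len(lst) = 5

[19, 26, 19, [95, 91, 88], 58]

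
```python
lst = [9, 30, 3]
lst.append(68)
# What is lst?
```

[9, 30, 3, 68]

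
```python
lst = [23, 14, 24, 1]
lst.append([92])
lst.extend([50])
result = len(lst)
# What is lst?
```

After line 1: lst = [23, 14, 24, 1]
After line 2 (append adds [92] as single element): lst = [23, 14, 24, 1, [92]]
After line 3 (extend unpacks [50], adds 50): lst = [23, 14, 24, 1, [92], 50]
After line 4: result = len(lst) = 6

[23, 14, 24, 1, [92], 50]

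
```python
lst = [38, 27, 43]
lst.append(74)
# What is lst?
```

[38, 27, 43, 74]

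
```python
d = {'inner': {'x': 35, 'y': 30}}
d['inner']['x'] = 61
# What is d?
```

After line 1: d = {'inner': {'x': 35, 'y': 30}}
After line 2 (inner x overwritten): d = {'inner': {'x': 61, 'y': 30}}

{'inner': {'x': 61, 'y': 30}}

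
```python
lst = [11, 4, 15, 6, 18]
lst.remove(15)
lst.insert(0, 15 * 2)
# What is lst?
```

After line 1: lst = [11, 4, 15, 6, 18]
After line 2 (remove first 15): lst = [11, 4, 6, 18]
After line 3 (insert 30 at index 0): lst = [30, 11, 4, 6, 18]

[30, 11, 4, 6, 18]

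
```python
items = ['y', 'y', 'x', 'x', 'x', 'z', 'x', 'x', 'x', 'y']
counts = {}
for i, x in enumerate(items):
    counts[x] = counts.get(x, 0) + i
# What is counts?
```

Initial: counts = {}, items = ['y', 'y', 'x', 'x', 'x', 'z', 'x', 'x', 'x', 'y']
i=0, x='y': counts = {'y': 0}
i=1, x='y': counts = {'y': 1}
i=2, x='x': counts = {'y': 1, 'x': 2}
i=3, x='x': counts = {'y': 1, 'x': 5}
i=4, x='x': counts = {'y': 1, 'x': 9}
i=5, x='z': counts = {'y': 1, 'x': 9, 'z': 5}
i=6, x='x': counts = {'y': 1, 'x': 15, 'z': 5}
i=7, x='x': counts = {'y': 1, 'x': 22, 'z': 5}
i=8, x='x': counts = {'y': 1, 'x': 30, 'z': 5}
i=9, x='y': counts = {'y': 10, 'x': 30, 'z': 5}

{'y': 10, 'x': 30, 'z': 5}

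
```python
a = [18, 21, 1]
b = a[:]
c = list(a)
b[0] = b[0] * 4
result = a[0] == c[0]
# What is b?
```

After line 1: a = [18, 21, 1]
After line 2 (b = a[:], copy): a = [18, 21, 1], b = [18, 21, 1]
After line 3 (c = list(a) is a copy, new object): c = [18, 21, 1]
After line 4 (b[0] = 18 * 4 = 72; only b mutates (copy)): a = [18, 21, 1], b = [72, 21, 1], c = [18, 21, 1]
After line 5 (a[0] = 18, c[0] = 18; result = True)

[72, 21, 1]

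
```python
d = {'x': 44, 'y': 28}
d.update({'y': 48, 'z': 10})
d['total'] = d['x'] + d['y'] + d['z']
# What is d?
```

After line 1: d = {'x': 44, 'y': 28}
After line 2 (y overwritten, z added): d = {'x': 44, 'y': 48, 'z': 10}
After line 3 (total = 44 + 48 + 10 = 102): d = {'x': 44, 'y': 48, 'z': 10, 'total': 102}

{'x': 44, 'y': 48, 'z': 10, 'total': 102}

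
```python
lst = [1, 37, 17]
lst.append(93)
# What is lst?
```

[1, 37, 17, 93]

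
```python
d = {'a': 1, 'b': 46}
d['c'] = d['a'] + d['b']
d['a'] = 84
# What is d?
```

After line 1: d = {'a': 1, 'b': 46}
After line 2 (d['c'] = 1 + 46): d = {'a': 1, 'b': 46, 'c': 47}
After line 3: d = {'a': 84, 'b': 46, 'c': 47}

{'a': 84, 'b': 46, 'c': 47}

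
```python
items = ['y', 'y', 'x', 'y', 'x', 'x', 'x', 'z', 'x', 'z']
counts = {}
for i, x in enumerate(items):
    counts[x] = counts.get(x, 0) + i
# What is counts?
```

Initial: counts = {}, items = ['y', 'y', 'x', 'y', 'x', 'x', 'x', 'z', 'x', 'z']
i=0, x='y': counts = {'y': 0}
i=1, x='y': counts = {'y': 1}
i=2, x='x': counts = {'y': 1, 'x': 2}
i=3, x='y': counts = {'y': 4, 'x': 2}
i=4, x='x': counts = {'y': 4, 'x': 6}
i=5, x='x': counts = {'y': 4, 'x': 11}
i=6, x='x': counts = {'y': 4, 'x': 17}
i=7, x='z': counts = {'y': 4, 'x': 17, 'z': 7}
i=8, x='x': counts = {'y': 4, 'x': 25, 'z': 7}
i=9, x='z': counts = {'y': 4, 'x': 25, 'z': 16}

{'y': 4, 'x': 25, 'z': 16}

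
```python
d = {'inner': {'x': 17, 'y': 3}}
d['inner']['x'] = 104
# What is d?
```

After line 1: d = {'inner': {'x': 17, 'y': 3}}
After line 2 (inner x overwritten): d = {'inner': {'x': 104, 'y': 3}}

{'inner': {'x': 104, 'y': 3}}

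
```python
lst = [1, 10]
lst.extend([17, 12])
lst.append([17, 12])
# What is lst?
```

After line 1: lst = [1, 10]
After line 2 (extend unpacks [17, 12]): lst = [1, 10, 17, 12]
After line 3 (append adds [17, 12] as single element): lst = [1, 10, 17, 12, [17, 12]]

[1, 10, 17, 12, [17, 12]]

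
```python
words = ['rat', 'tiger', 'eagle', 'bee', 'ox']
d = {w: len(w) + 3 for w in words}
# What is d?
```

{'rat': 6, 'tiger': 8, 'eagle': 8, 'bee': 6, 'ox': 5}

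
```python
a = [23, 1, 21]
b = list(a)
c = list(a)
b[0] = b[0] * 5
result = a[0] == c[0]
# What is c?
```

After line 1: a = [23, 1, 21]
After line 2 (b = list(a), copy): a = [23, 1, 21], b = [23, 1, 21]
After line 3 (c = list(a) is a copy, new object): c = [23, 1, 21]
After line 4 (b[0] = 23 * 5 = 115; only b mutates (copy)): a = [23, 1, 21], b = [115, 1, 21], c = [23, 1, 21]
After line 5 (a[0] = 23, c[0] = 23; result = True)

[23, 1, 21]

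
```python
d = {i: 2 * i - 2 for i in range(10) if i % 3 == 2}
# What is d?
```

{2: 2, 5: 8, 8: 14}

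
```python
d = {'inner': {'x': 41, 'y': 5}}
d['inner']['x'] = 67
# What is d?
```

After line 1: d = {'inner': {'x': 41, 'y': 5}}
After line 2 (inner x overwritten): d = {'inner': {'x': 67, 'y': 5}}

{'inner': {'x': 67, 'y': 5}}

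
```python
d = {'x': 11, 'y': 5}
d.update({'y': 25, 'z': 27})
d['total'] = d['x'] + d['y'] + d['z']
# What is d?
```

After line 1: d = {'x': 11, 'y': 5}
After line 2 (y overwritten, z added): d = {'x': 11, 'y': 25, 'z': 27}
After line 3 (total = 11 + 25 + 27 = 63): d = {'x': 11, 'y': 25, 'z': 27, 'total': 63}

{'x': 11, 'y': 25, 'z': 27, 'total': 63}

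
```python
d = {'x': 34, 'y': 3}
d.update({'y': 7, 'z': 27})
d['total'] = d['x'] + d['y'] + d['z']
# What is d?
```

After line 1: d = {'x': 34, 'y': 3}
After line 2 (y overwritten, z added): d = {'x': 34, 'y': 7, 'z': 27}
After line 3 (total = 34 + 7 + 27 = 68): d = {'x': 34, 'y': 7, 'z': 27, 'total': 68}

{'x': 34, 'y': 7, 'z': 27, 'total': 68}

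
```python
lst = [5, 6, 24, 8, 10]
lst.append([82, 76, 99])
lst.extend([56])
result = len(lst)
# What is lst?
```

After line 1: lst = [5, 6, 24, 8, 10]
After line 2 (append adds [82, 76, 99] as single element): lst = [5, 6, 24, 8, 10, [82, 76, 99]]
After line 3 (extend unpacks [56], adds 56): lst = [5, 6, 24, 8, 10, [82, 76, 99], 56]
After line 4: result = len(lst) = 7

[5, 6, 24, 8, 10, [82, 76, 99], 56]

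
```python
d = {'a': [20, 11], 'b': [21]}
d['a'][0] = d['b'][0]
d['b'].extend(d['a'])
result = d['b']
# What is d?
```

After line 1: d = {'a': [20, 11], 'b': [21]}
After line 2 (a[0] = b[0] = 21): d = {'a': [21, 11], 'b': [21]}
After line 3 (b.extend(a) appends [21, 11]): d = {'a': [21, 11], 'b': [21, 21, 11]}
After line 4: result = d['b'] = [21, 21, 11]

{'a': [21, 11], 'b': [21, 21, 11]}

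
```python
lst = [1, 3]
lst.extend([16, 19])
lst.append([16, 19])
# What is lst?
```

After line 1: lst = [1, 3]
After line 2 (extend unpacks [16, 19]): lst = [1, 3, 16, 19]
After line 3 (append adds [16, 19] as single element): lst = [1, 3, 16, 19, [16, 19]]

[1, 3, 16, 19, [16, 19]]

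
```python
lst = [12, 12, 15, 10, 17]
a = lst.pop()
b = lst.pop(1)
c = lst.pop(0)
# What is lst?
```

After line 1: lst = [12, 12, 15, 10, 17]
After line 2 (pop() -> a = 17): lst = [12, 12, 15, 10]
After line 3 (pop(1) -> b = 12): lst = [12, 15, 10]
After line 4 (pop(0) -> c = 12): lst = [15, 10]

[15, 10]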